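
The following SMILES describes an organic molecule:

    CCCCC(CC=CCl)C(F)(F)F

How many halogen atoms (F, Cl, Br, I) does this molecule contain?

Halogen atoms appear at heavy-atom positions 9, 11, 12, 13 (1×Cl, 3×F).
Other groups present: 1 alkene.
Halogen count: 4.

4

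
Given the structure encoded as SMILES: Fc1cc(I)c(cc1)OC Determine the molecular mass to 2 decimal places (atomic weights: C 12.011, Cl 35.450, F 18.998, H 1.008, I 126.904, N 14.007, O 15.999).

252.03 g/mol

First, the molecular formula is C7H6FIO (counting implicit H from valence).
  C: 7 × 12.011 = 84.077
  F: 1 × 18.998 = 18.998
  H: 6 × 1.008 = 6.048
  I: 1 × 126.904 = 126.904
  O: 1 × 15.999 = 15.999
Sum: 7×12.011 + 1×18.998 + 6×1.008 + 1×126.904 + 1×15.999 = 252.026 → 252.03 g/mol.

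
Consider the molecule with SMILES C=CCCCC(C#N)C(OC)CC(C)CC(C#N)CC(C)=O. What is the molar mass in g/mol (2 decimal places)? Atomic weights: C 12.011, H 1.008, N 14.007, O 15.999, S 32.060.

304.43 g/mol

First, the molecular formula is C18H28N2O2 (counting implicit H from valence).
  C: 18 × 12.011 = 216.198
  H: 28 × 1.008 = 28.224
  N: 2 × 14.007 = 28.014
  O: 2 × 15.999 = 31.998
Sum: 18×12.011 + 28×1.008 + 2×14.007 + 2×15.999 = 304.434 → 304.43 g/mol.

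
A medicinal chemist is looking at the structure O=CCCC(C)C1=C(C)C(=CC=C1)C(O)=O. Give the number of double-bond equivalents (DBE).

6

Molecular formula: C13H16O3.
DoU = (2C + 2 + N − H − X) / 2, where X is the halogen count and O/S are ignored.
    = (2·13 + 2 + 0 − 16 − 0) / 2 = 12 / 2 = 6.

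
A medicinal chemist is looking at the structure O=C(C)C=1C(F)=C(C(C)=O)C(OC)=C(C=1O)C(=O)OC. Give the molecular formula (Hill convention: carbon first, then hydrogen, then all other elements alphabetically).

C13H13FO6

Walk through each heavy atom and fill implicit hydrogens from standard valence (C 4, N 3, O 2, S 2, halogen 1):
  atom 1: O, bond orders sum to 2 (valence 2) → 0 H
  atom 2: C, bond orders sum to 4 (valence 4) → 0 H
  atom 3: C, bond orders sum to 1 (valence 4) → 3 H
  atom 4: C, bond orders sum to 4 (valence 4) → 0 H
  atom 5: C, bond orders sum to 4 (valence 4) → 0 H
  atom 6: F (halogen, monovalent) → 0 H
  atom 7: C, bond orders sum to 4 (valence 4) → 0 H
  atom 8: C, bond orders sum to 4 (valence 4) → 0 H
  atom 9: C, bond orders sum to 1 (valence 4) → 3 H
  atom 10: O, bond orders sum to 2 (valence 2) → 0 H
  atom 11: C, bond orders sum to 4 (valence 4) → 0 H
  atom 12: O, bond orders sum to 2 (valence 2) → 0 H
  atom 13: C, bond orders sum to 1 (valence 4) → 3 H
  atom 14: C, bond orders sum to 4 (valence 4) → 0 H
  atom 15: C, bond orders sum to 4 (valence 4) → 0 H
  atom 16: O, bond orders sum to 1 (valence 2) → 1 H
  atom 17: C, bond orders sum to 4 (valence 4) → 0 H
  atom 18: O, bond orders sum to 2 (valence 2) → 0 H
  atom 19: O, bond orders sum to 2 (valence 2) → 0 H
  atom 20: C, bond orders sum to 1 (valence 4) → 3 H
Totals → C:13, H:13, F:1, O:6.
In Hill order: C13H13FO6.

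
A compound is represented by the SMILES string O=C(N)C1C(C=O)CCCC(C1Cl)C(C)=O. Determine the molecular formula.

C11H16ClNO3

Walk through each heavy atom and fill implicit hydrogens from standard valence (C 4, N 3, O 2, S 2, halogen 1):
  atom 1: O, bond orders sum to 2 (valence 2) → 0 H
  atom 2: C, bond orders sum to 4 (valence 4) → 0 H
  atom 3: N, bond orders sum to 1 (valence 3) → 2 H
  atom 4: C, bond orders sum to 3 (valence 4) → 1 H
  atom 5: C, bond orders sum to 3 (valence 4) → 1 H
  atom 6: C, bond orders sum to 3 (valence 4) → 1 H
  atom 7: O, bond orders sum to 2 (valence 2) → 0 H
  atom 8: C, bond orders sum to 2 (valence 4) → 2 H
  atom 9: C, bond orders sum to 2 (valence 4) → 2 H
  atom 10: C, bond orders sum to 2 (valence 4) → 2 H
  atom 11: C, bond orders sum to 3 (valence 4) → 1 H
  atom 12: C, bond orders sum to 3 (valence 4) → 1 H
  atom 13: Cl (halogen, monovalent) → 0 H
  atom 14: C, bond orders sum to 4 (valence 4) → 0 H
  atom 15: C, bond orders sum to 1 (valence 4) → 3 H
  atom 16: O, bond orders sum to 2 (valence 2) → 0 H
Totals → C:11, H:16, Cl:1, N:1, O:3.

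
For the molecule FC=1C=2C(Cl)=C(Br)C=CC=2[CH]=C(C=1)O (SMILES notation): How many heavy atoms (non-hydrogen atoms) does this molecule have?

14

Every atom symbol written in the SMILES (organic subset) is one heavy atom; implicit H are not written.
Heavy atoms by element → Br:1, C:10, Cl:1, F:1, O:1.
Total: 14.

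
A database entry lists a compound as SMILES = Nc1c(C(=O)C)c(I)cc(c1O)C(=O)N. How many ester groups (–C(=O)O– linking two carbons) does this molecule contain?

0

Scan the SMILES for the ester motif — none present.
Groups that are present: 1 amide, 1 hydroxyl, 1 ketone, 1 primary amine.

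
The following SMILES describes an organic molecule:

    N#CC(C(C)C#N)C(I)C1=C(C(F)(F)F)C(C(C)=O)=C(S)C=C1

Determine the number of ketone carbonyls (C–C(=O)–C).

The ketone motif appears at heavy-atom position 17 in the SMILES.
Other groups present: 2 nitrile, 1 thiol.
Ketone count: 1.

1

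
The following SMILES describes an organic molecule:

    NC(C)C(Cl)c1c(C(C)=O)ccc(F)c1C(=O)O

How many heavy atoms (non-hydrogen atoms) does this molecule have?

Every atom symbol written in the SMILES (organic subset) is one heavy atom; implicit H are not written.
Heavy atoms by element → C:12, Cl:1, F:1, N:1, O:3.
Total: 18.

18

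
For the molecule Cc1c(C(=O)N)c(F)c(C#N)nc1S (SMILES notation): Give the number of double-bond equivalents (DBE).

Molecular formula: C8H6FN3OS.
DoU = (2C + 2 + N − H − X) / 2, where X is the halogen count and O/S are ignored.
    = (2·8 + 2 + 3 − 6 − 1) / 2 = 14 / 2 = 7.

7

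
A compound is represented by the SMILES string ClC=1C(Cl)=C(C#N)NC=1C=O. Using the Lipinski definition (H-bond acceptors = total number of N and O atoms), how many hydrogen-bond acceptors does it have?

3

N atoms: 2; O atoms: 1.
Lipinski HBA = 2 + 1 = 3.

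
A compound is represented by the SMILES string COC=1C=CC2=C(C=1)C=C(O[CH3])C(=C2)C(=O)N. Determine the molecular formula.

Walk through each heavy atom and fill implicit hydrogens from standard valence (C 4, N 3, O 2, S 2, halogen 1):
  atom 1: C, bond orders sum to 1 (valence 4) → 3 H
  atom 2: O, bond orders sum to 2 (valence 2) → 0 H
  atom 3: C, bond orders sum to 4 (valence 4) → 0 H
  atom 4: C, bond orders sum to 3 (valence 4) → 1 H
  atom 5: C, bond orders sum to 3 (valence 4) → 1 H
  atom 6: C, bond orders sum to 4 (valence 4) → 0 H
  atom 7: C, bond orders sum to 4 (valence 4) → 0 H
  atom 8: C, bond orders sum to 3 (valence 4) → 1 H
  atom 9: C, bond orders sum to 3 (valence 4) → 1 H
  atom 10: C, bond orders sum to 4 (valence 4) → 0 H
  atom 11: O, bond orders sum to 2 (valence 2) → 0 H
  atom 12: C with explicit H count 3
  atom 13: C, bond orders sum to 4 (valence 4) → 0 H
  atom 14: C, bond orders sum to 3 (valence 4) → 1 H
  atom 15: C, bond orders sum to 4 (valence 4) → 0 H
  atom 16: O, bond orders sum to 2 (valence 2) → 0 H
  atom 17: N, bond orders sum to 1 (valence 3) → 2 H
Totals → C:13, H:13, N:1, O:3.

C13H13NO3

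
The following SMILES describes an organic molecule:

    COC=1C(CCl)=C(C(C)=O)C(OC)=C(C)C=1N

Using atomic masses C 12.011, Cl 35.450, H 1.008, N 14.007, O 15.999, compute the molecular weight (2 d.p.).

257.71 g/mol

First, the molecular formula is C12H16ClNO3 (counting implicit H from valence).
  C: 12 × 12.011 = 144.132
  Cl: 1 × 35.450 = 35.450
  H: 16 × 1.008 = 16.128
  N: 1 × 14.007 = 14.007
  O: 3 × 15.999 = 47.997
Sum: 12×12.011 + 1×35.450 + 16×1.008 + 1×14.007 + 3×15.999 = 257.714 → 257.71 g/mol.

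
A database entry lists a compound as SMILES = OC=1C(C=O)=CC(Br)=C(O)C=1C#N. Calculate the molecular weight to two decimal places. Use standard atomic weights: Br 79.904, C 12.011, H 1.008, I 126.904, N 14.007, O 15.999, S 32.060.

242.03 g/mol

First, the molecular formula is C8H4BrNO3 (counting implicit H from valence).
  Br: 1 × 79.904 = 79.904
  C: 8 × 12.011 = 96.088
  H: 4 × 1.008 = 4.032
  N: 1 × 14.007 = 14.007
  O: 3 × 15.999 = 47.997
Sum: 1×79.904 + 8×12.011 + 4×1.008 + 1×14.007 + 3×15.999 = 242.028 → 242.03 g/mol.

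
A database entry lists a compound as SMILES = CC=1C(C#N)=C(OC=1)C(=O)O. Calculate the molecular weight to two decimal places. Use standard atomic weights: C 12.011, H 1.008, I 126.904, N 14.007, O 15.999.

151.12 g/mol

First, the molecular formula is C7H5NO3 (counting implicit H from valence).
  C: 7 × 12.011 = 84.077
  H: 5 × 1.008 = 5.040
  N: 1 × 14.007 = 14.007
  O: 3 × 15.999 = 47.997
Sum: 7×12.011 + 5×1.008 + 1×14.007 + 3×15.999 = 151.121 → 151.12 g/mol.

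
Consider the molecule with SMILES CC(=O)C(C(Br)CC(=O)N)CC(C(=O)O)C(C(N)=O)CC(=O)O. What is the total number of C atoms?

13

Count every carbon token in the SMILES (each C, including those in ring-closure positions and inside branches).
Carbon count: 13.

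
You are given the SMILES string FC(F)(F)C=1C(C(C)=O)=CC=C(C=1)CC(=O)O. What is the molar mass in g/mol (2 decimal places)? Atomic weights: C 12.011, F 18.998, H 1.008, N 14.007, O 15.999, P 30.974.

246.18 g/mol

First, the molecular formula is C11H9F3O3 (counting implicit H from valence).
  C: 11 × 12.011 = 132.121
  F: 3 × 18.998 = 56.994
  H: 9 × 1.008 = 9.072
  O: 3 × 15.999 = 47.997
Sum: 11×12.011 + 3×18.998 + 9×1.008 + 3×15.999 = 246.184 → 246.18 g/mol.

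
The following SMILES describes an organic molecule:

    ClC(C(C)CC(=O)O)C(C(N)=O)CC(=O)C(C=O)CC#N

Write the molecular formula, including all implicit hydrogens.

Walk through each heavy atom and fill implicit hydrogens from standard valence (C 4, N 3, O 2, S 2, halogen 1):
  atom 1: Cl (halogen, monovalent) → 0 H
  atom 2: C, bond orders sum to 3 (valence 4) → 1 H
  atom 3: C, bond orders sum to 3 (valence 4) → 1 H
  atom 4: C, bond orders sum to 1 (valence 4) → 3 H
  atom 5: C, bond orders sum to 2 (valence 4) → 2 H
  atom 6: C, bond orders sum to 4 (valence 4) → 0 H
  atom 7: O, bond orders sum to 2 (valence 2) → 0 H
  atom 8: O, bond orders sum to 1 (valence 2) → 1 H
  atom 9: C, bond orders sum to 3 (valence 4) → 1 H
  atom 10: C, bond orders sum to 4 (valence 4) → 0 H
  atom 11: N, bond orders sum to 1 (valence 3) → 2 H
  atom 12: O, bond orders sum to 2 (valence 2) → 0 H
  atom 13: C, bond orders sum to 2 (valence 4) → 2 H
  atom 14: C, bond orders sum to 4 (valence 4) → 0 H
  atom 15: O, bond orders sum to 2 (valence 2) → 0 H
  atom 16: C, bond orders sum to 3 (valence 4) → 1 H
  atom 17: C, bond orders sum to 3 (valence 4) → 1 H
  atom 18: O, bond orders sum to 2 (valence 2) → 0 H
  atom 19: C, bond orders sum to 2 (valence 4) → 2 H
  atom 20: C, bond orders sum to 4 (valence 4) → 0 H
  atom 21: N, bond orders sum to 3 (valence 3) → 0 H
Totals → C:13, H:17, Cl:1, N:2, O:5.

C13H17ClN2O5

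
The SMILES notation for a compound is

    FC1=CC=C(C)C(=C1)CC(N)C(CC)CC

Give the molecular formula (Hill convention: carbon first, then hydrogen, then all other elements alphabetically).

C14H22FN

Walk through each heavy atom and fill implicit hydrogens from standard valence (C 4, N 3, O 2, S 2, halogen 1):
  atom 1: F (halogen, monovalent) → 0 H
  atom 2: C, bond orders sum to 4 (valence 4) → 0 H
  atom 3: C, bond orders sum to 3 (valence 4) → 1 H
  atom 4: C, bond orders sum to 3 (valence 4) → 1 H
  atom 5: C, bond orders sum to 4 (valence 4) → 0 H
  atom 6: C, bond orders sum to 1 (valence 4) → 3 H
  atom 7: C, bond orders sum to 4 (valence 4) → 0 H
  atom 8: C, bond orders sum to 3 (valence 4) → 1 H
  atom 9: C, bond orders sum to 2 (valence 4) → 2 H
  atom 10: C, bond orders sum to 3 (valence 4) → 1 H
  atom 11: N, bond orders sum to 1 (valence 3) → 2 H
  atom 12: C, bond orders sum to 3 (valence 4) → 1 H
  atom 13: C, bond orders sum to 2 (valence 4) → 2 H
  atom 14: C, bond orders sum to 1 (valence 4) → 3 H
  atom 15: C, bond orders sum to 2 (valence 4) → 2 H
  atom 16: C, bond orders sum to 1 (valence 4) → 3 H
Totals → C:14, H:22, F:1, N:1.
In Hill order: C14H22FN.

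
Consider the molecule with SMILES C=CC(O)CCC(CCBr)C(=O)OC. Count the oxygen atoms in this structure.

Scan the SMILES for O atoms (remember two-letter symbols like Cl and Br are single atoms).
Oxygen count: 3.

3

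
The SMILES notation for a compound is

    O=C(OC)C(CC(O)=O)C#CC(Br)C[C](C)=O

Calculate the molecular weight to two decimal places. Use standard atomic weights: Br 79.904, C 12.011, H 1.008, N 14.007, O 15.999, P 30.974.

305.12 g/mol

First, the molecular formula is C11H13BrO5 (counting implicit H from valence).
  Br: 1 × 79.904 = 79.904
  C: 11 × 12.011 = 132.121
  H: 13 × 1.008 = 13.104
  O: 5 × 15.999 = 79.995
Sum: 1×79.904 + 11×12.011 + 13×1.008 + 5×15.999 = 305.124 → 305.12 g/mol.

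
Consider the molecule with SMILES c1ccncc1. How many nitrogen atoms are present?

Scan the SMILES for N atoms (remember two-letter symbols like Cl and Br are single atoms).
Nitrogen count: 1.

1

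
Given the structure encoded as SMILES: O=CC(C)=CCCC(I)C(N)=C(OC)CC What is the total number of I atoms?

1

Scan the SMILES for I atoms (remember two-letter symbols like Cl and Br are single atoms).
Iodine count: 1.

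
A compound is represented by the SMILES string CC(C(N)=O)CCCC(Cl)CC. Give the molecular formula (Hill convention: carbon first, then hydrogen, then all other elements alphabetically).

Walk through each heavy atom and fill implicit hydrogens from standard valence (C 4, N 3, O 2, S 2, halogen 1):
  atom 1: C, bond orders sum to 1 (valence 4) → 3 H
  atom 2: C, bond orders sum to 3 (valence 4) → 1 H
  atom 3: C, bond orders sum to 4 (valence 4) → 0 H
  atom 4: N, bond orders sum to 1 (valence 3) → 2 H
  atom 5: O, bond orders sum to 2 (valence 2) → 0 H
  atom 6: C, bond orders sum to 2 (valence 4) → 2 H
  atom 7: C, bond orders sum to 2 (valence 4) → 2 H
  atom 8: C, bond orders sum to 2 (valence 4) → 2 H
  atom 9: C, bond orders sum to 3 (valence 4) → 1 H
  atom 10: Cl (halogen, monovalent) → 0 H
  atom 11: C, bond orders sum to 2 (valence 4) → 2 H
  atom 12: C, bond orders sum to 1 (valence 4) → 3 H
Totals → C:9, H:18, Cl:1, N:1, O:1.
In Hill order: C9H18ClNO.

C9H18ClNO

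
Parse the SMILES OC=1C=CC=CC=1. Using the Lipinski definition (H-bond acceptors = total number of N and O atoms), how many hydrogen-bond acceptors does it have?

N atoms: 0; O atoms: 1.
Lipinski HBA = 0 + 1 = 1.

1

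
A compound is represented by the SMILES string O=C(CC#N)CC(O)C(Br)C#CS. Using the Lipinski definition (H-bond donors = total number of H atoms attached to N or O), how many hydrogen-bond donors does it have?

Donors: find every N or O and count the H atoms it carries.
  atom 1 (O): bond orders sum to 2 → 0 H
  atom 5 (N): bond orders sum to 3 → 0 H
  atom 8 (O): bond orders sum to 1 → 1 H
Lipinski HBD = 1.

1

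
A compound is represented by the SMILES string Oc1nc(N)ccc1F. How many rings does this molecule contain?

1

In SMILES, each pair of matching ring-closure digits denotes one ring-closing bond; the number of such bonds equals the number of independent rings.
Ring-closure bonds here: 1.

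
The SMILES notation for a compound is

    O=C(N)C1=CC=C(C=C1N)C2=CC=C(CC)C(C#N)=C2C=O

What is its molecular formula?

C17H15N3O2

Walk through each heavy atom and fill implicit hydrogens from standard valence (C 4, N 3, O 2, S 2, halogen 1):
  atom 1: O, bond orders sum to 2 (valence 2) → 0 H
  atom 2: C, bond orders sum to 4 (valence 4) → 0 H
  atom 3: N, bond orders sum to 1 (valence 3) → 2 H
  atom 4: C, bond orders sum to 4 (valence 4) → 0 H
  atom 5: C, bond orders sum to 3 (valence 4) → 1 H
  atom 6: C, bond orders sum to 3 (valence 4) → 1 H
  atom 7: C, bond orders sum to 4 (valence 4) → 0 H
  atom 8: C, bond orders sum to 3 (valence 4) → 1 H
  atom 9: C, bond orders sum to 4 (valence 4) → 0 H
  atom 10: N, bond orders sum to 1 (valence 3) → 2 H
  atom 11: C, bond orders sum to 4 (valence 4) → 0 H
  atom 12: C, bond orders sum to 3 (valence 4) → 1 H
  atom 13: C, bond orders sum to 3 (valence 4) → 1 H
  atom 14: C, bond orders sum to 4 (valence 4) → 0 H
  atom 15: C, bond orders sum to 2 (valence 4) → 2 H
  atom 16: C, bond orders sum to 1 (valence 4) → 3 H
  atom 17: C, bond orders sum to 4 (valence 4) → 0 H
  atom 18: C, bond orders sum to 4 (valence 4) → 0 H
  atom 19: N, bond orders sum to 3 (valence 3) → 0 H
  atom 20: C, bond orders sum to 4 (valence 4) → 0 H
  atom 21: C, bond orders sum to 3 (valence 4) → 1 H
  atom 22: O, bond orders sum to 2 (valence 2) → 0 H
Totals → C:17, H:15, N:3, O:2.
In Hill order: C17H15N3O2.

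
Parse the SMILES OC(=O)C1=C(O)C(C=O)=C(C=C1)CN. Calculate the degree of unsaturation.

Degree of unsaturation = (number of rings) + (number of π bonds).
Ring closures in the SMILES: 1.
π bonds: 5 double bonds (each 1 DoU) → 5 DoU from unsaturation.
Total DoU = 1 + 5 = 6.

6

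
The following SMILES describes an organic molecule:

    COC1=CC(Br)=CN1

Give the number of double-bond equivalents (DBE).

3

Degree of unsaturation = (number of rings) + (number of π bonds).
Ring closures in the SMILES: 1.
π bonds: 2 double bonds (each 1 DoU) → 2 DoU from unsaturation.
Total DoU = 1 + 2 = 3.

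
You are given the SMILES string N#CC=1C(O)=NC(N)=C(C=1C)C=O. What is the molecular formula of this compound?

Walk through each heavy atom and fill implicit hydrogens from standard valence (C 4, N 3, O 2, S 2, halogen 1):
  atom 1: N, bond orders sum to 3 (valence 3) → 0 H
  atom 2: C, bond orders sum to 4 (valence 4) → 0 H
  atom 3: C, bond orders sum to 4 (valence 4) → 0 H
  atom 4: C, bond orders sum to 4 (valence 4) → 0 H
  atom 5: O, bond orders sum to 1 (valence 2) → 1 H
  atom 6: N, bond orders sum to 3 (valence 3) → 0 H
  atom 7: C, bond orders sum to 4 (valence 4) → 0 H
  atom 8: N, bond orders sum to 1 (valence 3) → 2 H
  atom 9: C, bond orders sum to 4 (valence 4) → 0 H
  atom 10: C, bond orders sum to 4 (valence 4) → 0 H
  atom 11: C, bond orders sum to 1 (valence 4) → 3 H
  atom 12: C, bond orders sum to 3 (valence 4) → 1 H
  atom 13: O, bond orders sum to 2 (valence 2) → 0 H
Totals → C:8, H:7, N:3, O:2.

C8H7N3O2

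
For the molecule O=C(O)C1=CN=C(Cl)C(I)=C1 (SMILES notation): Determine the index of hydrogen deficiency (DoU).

5

Degree of unsaturation = (number of rings) + (number of π bonds).
Ring closures in the SMILES: 1.
π bonds: 4 double bonds (each 1 DoU) → 4 DoU from unsaturation.
Total DoU = 1 + 4 = 5.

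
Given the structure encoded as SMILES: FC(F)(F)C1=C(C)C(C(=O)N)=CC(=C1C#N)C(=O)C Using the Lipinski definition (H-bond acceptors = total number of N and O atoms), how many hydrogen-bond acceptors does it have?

4

N atoms: 2; O atoms: 2.
Lipinski HBA = 2 + 2 = 4.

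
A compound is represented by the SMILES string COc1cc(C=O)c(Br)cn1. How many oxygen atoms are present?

2

Scan the SMILES for O atoms (remember two-letter symbols like Cl and Br are single atoms).
Oxygen count: 2.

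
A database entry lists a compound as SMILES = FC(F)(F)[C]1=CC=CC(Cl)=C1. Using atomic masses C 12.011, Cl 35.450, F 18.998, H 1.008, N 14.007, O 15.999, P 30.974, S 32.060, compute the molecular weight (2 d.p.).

180.55 g/mol

First, the molecular formula is C7H4ClF3 (counting implicit H from valence).
  C: 7 × 12.011 = 84.077
  Cl: 1 × 35.450 = 35.450
  F: 3 × 18.998 = 56.994
  H: 4 × 1.008 = 4.032
Sum: 7×12.011 + 1×35.450 + 3×18.998 + 4×1.008 = 180.553 → 180.55 g/mol.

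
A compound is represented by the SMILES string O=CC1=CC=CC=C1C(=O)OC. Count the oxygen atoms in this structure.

Scan the SMILES for O atoms (remember two-letter symbols like Cl and Br are single atoms).
Oxygen count: 3.

3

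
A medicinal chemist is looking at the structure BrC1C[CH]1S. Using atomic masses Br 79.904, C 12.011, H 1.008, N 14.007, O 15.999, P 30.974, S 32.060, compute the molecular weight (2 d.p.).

First, the molecular formula is C3H5BrS (counting implicit H from valence).
  Br: 1 × 79.904 = 79.904
  C: 3 × 12.011 = 36.033
  H: 5 × 1.008 = 5.040
  S: 1 × 32.060 = 32.060
Sum: 1×79.904 + 3×12.011 + 5×1.008 + 1×32.060 = 153.037 → 153.04 g/mol.

153.04 g/mol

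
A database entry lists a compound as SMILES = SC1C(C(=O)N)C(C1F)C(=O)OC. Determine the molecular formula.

Walk through each heavy atom and fill implicit hydrogens from standard valence (C 4, N 3, O 2, S 2, halogen 1):
  atom 1: S, bond orders sum to 1 (valence 2) → 1 H
  atom 2: C, bond orders sum to 3 (valence 4) → 1 H
  atom 3: C, bond orders sum to 3 (valence 4) → 1 H
  atom 4: C, bond orders sum to 4 (valence 4) → 0 H
  atom 5: O, bond orders sum to 2 (valence 2) → 0 H
  atom 6: N, bond orders sum to 1 (valence 3) → 2 H
  atom 7: C, bond orders sum to 3 (valence 4) → 1 H
  atom 8: C, bond orders sum to 3 (valence 4) → 1 H
  atom 9: F (halogen, monovalent) → 0 H
  atom 10: C, bond orders sum to 4 (valence 4) → 0 H
  atom 11: O, bond orders sum to 2 (valence 2) → 0 H
  atom 12: O, bond orders sum to 2 (valence 2) → 0 H
  atom 13: C, bond orders sum to 1 (valence 4) → 3 H
Totals → C:7, H:10, F:1, N:1, O:3, S:1.
In Hill order: C7H10FNO3S.

C7H10FNO3S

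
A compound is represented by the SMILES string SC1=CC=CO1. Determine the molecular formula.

C4H4OS

Walk through each heavy atom and fill implicit hydrogens from standard valence (C 4, N 3, O 2, S 2, halogen 1):
  atom 1: S, bond orders sum to 1 (valence 2) → 1 H
  atom 2: C, bond orders sum to 4 (valence 4) → 0 H
  atom 3: C, bond orders sum to 3 (valence 4) → 1 H
  atom 4: C, bond orders sum to 3 (valence 4) → 1 H
  atom 5: C, bond orders sum to 3 (valence 4) → 1 H
  atom 6: O, bond orders sum to 2 (valence 2) → 0 H
Totals → C:4, H:4, O:1, S:1.
In Hill order: C4H4OS.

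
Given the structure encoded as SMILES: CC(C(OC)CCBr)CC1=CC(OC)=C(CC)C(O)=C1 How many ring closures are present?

In SMILES, each pair of matching ring-closure digits denotes one ring-closing bond; the number of such bonds equals the number of independent rings.
Ring-closure bonds here: 1.

1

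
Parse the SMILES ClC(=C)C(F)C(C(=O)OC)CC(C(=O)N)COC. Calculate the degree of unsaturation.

3

Degree of unsaturation = (number of rings) + (number of π bonds).
Ring closures in the SMILES: 0.
π bonds: 3 double bonds (each 1 DoU) → 3 DoU from unsaturation.
Total DoU = 0 + 3 = 3.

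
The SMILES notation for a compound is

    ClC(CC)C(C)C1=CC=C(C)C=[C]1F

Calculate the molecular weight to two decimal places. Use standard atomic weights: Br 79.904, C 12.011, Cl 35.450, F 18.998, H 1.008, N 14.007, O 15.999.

First, the molecular formula is C12H16ClF (counting implicit H from valence).
  C: 12 × 12.011 = 144.132
  Cl: 1 × 35.450 = 35.450
  F: 1 × 18.998 = 18.998
  H: 16 × 1.008 = 16.128
Sum: 12×12.011 + 1×35.450 + 1×18.998 + 16×1.008 = 214.708 → 214.71 g/mol.

214.71 g/mol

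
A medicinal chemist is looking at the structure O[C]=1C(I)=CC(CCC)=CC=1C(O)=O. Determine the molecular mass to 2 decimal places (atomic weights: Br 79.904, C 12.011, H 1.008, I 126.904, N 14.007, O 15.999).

First, the molecular formula is C10H11IO3 (counting implicit H from valence).
  C: 10 × 12.011 = 120.110
  H: 11 × 1.008 = 11.088
  I: 1 × 126.904 = 126.904
  O: 3 × 15.999 = 47.997
Sum: 10×12.011 + 11×1.008 + 1×126.904 + 3×15.999 = 306.099 → 306.10 g/mol.

306.10 g/mol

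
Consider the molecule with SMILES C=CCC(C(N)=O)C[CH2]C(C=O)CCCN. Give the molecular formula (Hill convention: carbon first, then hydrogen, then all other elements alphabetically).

Walk through each heavy atom and fill implicit hydrogens from standard valence (C 4, N 3, O 2, S 2, halogen 1):
  atom 1: C, bond orders sum to 2 (valence 4) → 2 H
  atom 2: C, bond orders sum to 3 (valence 4) → 1 H
  atom 3: C, bond orders sum to 2 (valence 4) → 2 H
  atom 4: C, bond orders sum to 3 (valence 4) → 1 H
  atom 5: C, bond orders sum to 4 (valence 4) → 0 H
  atom 6: N, bond orders sum to 1 (valence 3) → 2 H
  atom 7: O, bond orders sum to 2 (valence 2) → 0 H
  atom 8: C, bond orders sum to 2 (valence 4) → 2 H
  atom 9: C with explicit H count 2
  atom 10: C, bond orders sum to 3 (valence 4) → 1 H
  atom 11: C, bond orders sum to 3 (valence 4) → 1 H
  atom 12: O, bond orders sum to 2 (valence 2) → 0 H
  atom 13: C, bond orders sum to 2 (valence 4) → 2 H
  atom 14: C, bond orders sum to 2 (valence 4) → 2 H
  atom 15: C, bond orders sum to 2 (valence 4) → 2 H
  atom 16: N, bond orders sum to 1 (valence 3) → 2 H
Totals → C:12, H:22, N:2, O:2.

C12H22N2O2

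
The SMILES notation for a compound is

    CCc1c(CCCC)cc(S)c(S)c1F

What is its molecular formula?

Walk through each heavy atom and fill implicit hydrogens from standard valence (C 4, N 3, O 2, S 2, halogen 1); for lowercase aromatic atoms, an aromatic c carries 1 H when it has two neighbours and 0 H with three, and aromatic n carries 0 H:
  atom 1: C, bond orders sum to 1 (valence 4) → 3 H
  atom 2: C, bond orders sum to 2 (valence 4) → 2 H
  atom 3: aromatic c, 3 neighbours → 0 H
  atom 4: aromatic c, 3 neighbours → 0 H
  atom 5: C, bond orders sum to 2 (valence 4) → 2 H
  atom 6: C, bond orders sum to 2 (valence 4) → 2 H
  atom 7: C, bond orders sum to 2 (valence 4) → 2 H
  atom 8: C, bond orders sum to 1 (valence 4) → 3 H
  atom 9: aromatic c, 2 neighbours → 1 H
  atom 10: aromatic c, 3 neighbours → 0 H
  atom 11: S, bond orders sum to 1 (valence 2) → 1 H
  atom 12: aromatic c, 3 neighbours → 0 H
  atom 13: S, bond orders sum to 1 (valence 2) → 1 H
  atom 14: aromatic c, 3 neighbours → 0 H
  atom 15: F (halogen, monovalent) → 0 H
Totals → C:12, H:17, F:1, S:2.

C12H17FS2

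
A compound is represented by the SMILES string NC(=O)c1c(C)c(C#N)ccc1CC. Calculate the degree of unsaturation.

Molecular formula: C11H12N2O.
DoU = (2C + 2 + N − H − X) / 2, where X is the halogen count and O/S are ignored.
    = (2·11 + 2 + 2 − 12 − 0) / 2 = 14 / 2 = 7.

7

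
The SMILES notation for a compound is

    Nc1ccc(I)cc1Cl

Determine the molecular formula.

Walk through each heavy atom and fill implicit hydrogens from standard valence (C 4, N 3, O 2, S 2, halogen 1); for lowercase aromatic atoms, an aromatic c carries 1 H when it has two neighbours and 0 H with three, and aromatic n carries 0 H:
  atom 1: N, bond orders sum to 1 (valence 3) → 2 H
  atom 2: aromatic c, 3 neighbours → 0 H
  atom 3: aromatic c, 2 neighbours → 1 H
  atom 4: aromatic c, 2 neighbours → 1 H
  atom 5: aromatic c, 3 neighbours → 0 H
  atom 6: I (halogen, monovalent) → 0 H
  atom 7: aromatic c, 2 neighbours → 1 H
  atom 8: aromatic c, 3 neighbours → 0 H
  atom 9: Cl (halogen, monovalent) → 0 H
Totals → C:6, H:5, Cl:1, I:1, N:1.

C6H5ClIN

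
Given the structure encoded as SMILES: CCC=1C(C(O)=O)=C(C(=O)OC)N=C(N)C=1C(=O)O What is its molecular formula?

Walk through each heavy atom and fill implicit hydrogens from standard valence (C 4, N 3, O 2, S 2, halogen 1):
  atom 1: C, bond orders sum to 1 (valence 4) → 3 H
  atom 2: C, bond orders sum to 2 (valence 4) → 2 H
  atom 3: C, bond orders sum to 4 (valence 4) → 0 H
  atom 4: C, bond orders sum to 4 (valence 4) → 0 H
  atom 5: C, bond orders sum to 4 (valence 4) → 0 H
  atom 6: O, bond orders sum to 1 (valence 2) → 1 H
  atom 7: O, bond orders sum to 2 (valence 2) → 0 H
  atom 8: C, bond orders sum to 4 (valence 4) → 0 H
  atom 9: C, bond orders sum to 4 (valence 4) → 0 H
  atom 10: O, bond orders sum to 2 (valence 2) → 0 H
  atom 11: O, bond orders sum to 2 (valence 2) → 0 H
  atom 12: C, bond orders sum to 1 (valence 4) → 3 H
  atom 13: N, bond orders sum to 3 (valence 3) → 0 H
  atom 14: C, bond orders sum to 4 (valence 4) → 0 H
  atom 15: N, bond orders sum to 1 (valence 3) → 2 H
  atom 16: C, bond orders sum to 4 (valence 4) → 0 H
  atom 17: C, bond orders sum to 4 (valence 4) → 0 H
  atom 18: O, bond orders sum to 2 (valence 2) → 0 H
  atom 19: O, bond orders sum to 1 (valence 2) → 1 H
Totals → C:11, H:12, N:2, O:6.
In Hill order: C11H12N2O6.

C11H12N2O6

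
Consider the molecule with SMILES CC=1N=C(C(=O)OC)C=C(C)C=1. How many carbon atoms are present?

Count every carbon token in the SMILES (each C, including those in ring-closure positions and inside branches).
Carbon count: 9.

9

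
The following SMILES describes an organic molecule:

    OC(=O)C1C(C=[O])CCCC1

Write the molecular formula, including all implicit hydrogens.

Walk through each heavy atom and fill implicit hydrogens from standard valence (C 4, N 3, O 2, S 2, halogen 1):
  atom 1: O, bond orders sum to 1 (valence 2) → 1 H
  atom 2: C, bond orders sum to 4 (valence 4) → 0 H
  atom 3: O, bond orders sum to 2 (valence 2) → 0 H
  atom 4: C, bond orders sum to 3 (valence 4) → 1 H
  atom 5: C, bond orders sum to 3 (valence 4) → 1 H
  atom 6: C, bond orders sum to 3 (valence 4) → 1 H
  atom 7: O with explicit H count 0
  atom 8: C, bond orders sum to 2 (valence 4) → 2 H
  atom 9: C, bond orders sum to 2 (valence 4) → 2 H
  atom 10: C, bond orders sum to 2 (valence 4) → 2 H
  atom 11: C, bond orders sum to 2 (valence 4) → 2 H
Totals → C:8, H:12, O:3.

C8H12O3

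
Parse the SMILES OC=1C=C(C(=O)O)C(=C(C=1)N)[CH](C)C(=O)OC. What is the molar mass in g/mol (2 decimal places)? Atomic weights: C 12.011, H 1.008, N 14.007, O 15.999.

239.23 g/mol

First, the molecular formula is C11H13NO5 (counting implicit H from valence).
  C: 11 × 12.011 = 132.121
  H: 13 × 1.008 = 13.104
  N: 1 × 14.007 = 14.007
  O: 5 × 15.999 = 79.995
Sum: 11×12.011 + 13×1.008 + 1×14.007 + 5×15.999 = 239.227 → 239.23 g/mol.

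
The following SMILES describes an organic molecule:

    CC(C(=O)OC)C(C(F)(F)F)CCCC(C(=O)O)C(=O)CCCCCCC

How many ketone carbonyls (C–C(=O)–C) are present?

The ketone motif appears at heavy-atom position 19 in the SMILES.
Other groups present: 1 carboxylic acid, 1 ester.
Ketone count: 1.

1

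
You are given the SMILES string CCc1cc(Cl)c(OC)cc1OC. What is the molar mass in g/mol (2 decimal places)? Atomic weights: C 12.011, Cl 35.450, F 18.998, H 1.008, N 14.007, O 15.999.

200.66 g/mol

First, the molecular formula is C10H13ClO2 (counting implicit H from valence).
  C: 10 × 12.011 = 120.110
  Cl: 1 × 35.450 = 35.450
  H: 13 × 1.008 = 13.104
  O: 2 × 15.999 = 31.998
Sum: 10×12.011 + 1×35.450 + 13×1.008 + 2×15.999 = 200.662 → 200.66 g/mol.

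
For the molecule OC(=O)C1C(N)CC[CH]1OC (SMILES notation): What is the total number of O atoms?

3

Scan the SMILES for O atoms (remember two-letter symbols like Cl and Br are single atoms).
Oxygen count: 3.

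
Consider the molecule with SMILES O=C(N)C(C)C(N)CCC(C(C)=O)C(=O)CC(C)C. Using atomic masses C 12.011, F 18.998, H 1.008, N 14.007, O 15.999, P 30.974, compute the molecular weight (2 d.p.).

First, the molecular formula is C14H26N2O3 (counting implicit H from valence).
  C: 14 × 12.011 = 168.154
  H: 26 × 1.008 = 26.208
  N: 2 × 14.007 = 28.014
  O: 3 × 15.999 = 47.997
Sum: 14×12.011 + 26×1.008 + 2×14.007 + 3×15.999 = 270.373 → 270.37 g/mol.

270.37 g/mol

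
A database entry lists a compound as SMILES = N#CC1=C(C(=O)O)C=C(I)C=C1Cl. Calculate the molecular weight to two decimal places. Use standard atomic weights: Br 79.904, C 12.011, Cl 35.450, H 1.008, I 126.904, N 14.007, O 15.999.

First, the molecular formula is C8H3ClINO2 (counting implicit H from valence).
  C: 8 × 12.011 = 96.088
  Cl: 1 × 35.450 = 35.450
  H: 3 × 1.008 = 3.024
  I: 1 × 126.904 = 126.904
  N: 1 × 14.007 = 14.007
  O: 2 × 15.999 = 31.998
Sum: 8×12.011 + 1×35.450 + 3×1.008 + 1×126.904 + 1×14.007 + 2×15.999 = 307.471 → 307.47 g/mol.

307.47 g/mol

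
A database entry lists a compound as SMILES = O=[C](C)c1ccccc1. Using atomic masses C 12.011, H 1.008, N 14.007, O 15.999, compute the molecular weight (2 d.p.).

First, the molecular formula is C8H8O (counting implicit H from valence).
  C: 8 × 12.011 = 96.088
  H: 8 × 1.008 = 8.064
  O: 1 × 15.999 = 15.999
Sum: 8×12.011 + 8×1.008 + 1×15.999 = 120.151 → 120.15 g/mol.

120.15 g/mol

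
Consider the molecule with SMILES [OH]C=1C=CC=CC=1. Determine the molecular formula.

C6H6O

Walk through each heavy atom and fill implicit hydrogens from standard valence (C 4, N 3, O 2, S 2, halogen 1):
  atom 1: O with explicit H count 1
  atom 2: C, bond orders sum to 4 (valence 4) → 0 H
  atom 3: C, bond orders sum to 3 (valence 4) → 1 H
  atom 4: C, bond orders sum to 3 (valence 4) → 1 H
  atom 5: C, bond orders sum to 3 (valence 4) → 1 H
  atom 6: C, bond orders sum to 3 (valence 4) → 1 H
  atom 7: C, bond orders sum to 3 (valence 4) → 1 H
Totals → C:6, H:6, O:1.
In Hill order: C6H6O.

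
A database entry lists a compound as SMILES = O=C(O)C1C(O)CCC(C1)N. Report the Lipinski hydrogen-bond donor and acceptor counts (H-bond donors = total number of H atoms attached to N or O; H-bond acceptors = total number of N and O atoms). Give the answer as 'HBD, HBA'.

Donors: find every N or O and count the H atoms it carries.
  atom 1 (O): bond orders sum to 2 → 0 H
  atom 3 (O): bond orders sum to 1 → 1 H
  atom 6 (O): bond orders sum to 1 → 1 H
  atom 11 (N): bond orders sum to 1 → 2 H
Lipinski HBD = 4.
Acceptors: N atoms = 1, O atoms = 3 → HBA = 4.

4, 4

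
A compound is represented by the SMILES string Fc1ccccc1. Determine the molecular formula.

Walk through each heavy atom and fill implicit hydrogens from standard valence (C 4, N 3, O 2, S 2, halogen 1); for lowercase aromatic atoms, an aromatic c carries 1 H when it has two neighbours and 0 H with three, and aromatic n carries 0 H:
  atom 1: F (halogen, monovalent) → 0 H
  atom 2: aromatic c, 3 neighbours → 0 H
  atom 3: aromatic c, 2 neighbours → 1 H
  atom 4: aromatic c, 2 neighbours → 1 H
  atom 5: aromatic c, 2 neighbours → 1 H
  atom 6: aromatic c, 2 neighbours → 1 H
  atom 7: aromatic c, 2 neighbours → 1 H
Totals → C:6, H:5, F:1.
In Hill order: C6H5F.

C6H5F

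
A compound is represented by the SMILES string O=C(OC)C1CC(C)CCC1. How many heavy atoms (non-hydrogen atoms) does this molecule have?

Every atom symbol written in the SMILES (organic subset) is one heavy atom; implicit H are not written.
Heavy atoms by element → C:9, O:2.
Total: 11.

11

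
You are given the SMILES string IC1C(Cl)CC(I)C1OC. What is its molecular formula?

Walk through each heavy atom and fill implicit hydrogens from standard valence (C 4, N 3, O 2, S 2, halogen 1):
  atom 1: I (halogen, monovalent) → 0 H
  atom 2: C, bond orders sum to 3 (valence 4) → 1 H
  atom 3: C, bond orders sum to 3 (valence 4) → 1 H
  atom 4: Cl (halogen, monovalent) → 0 H
  atom 5: C, bond orders sum to 2 (valence 4) → 2 H
  atom 6: C, bond orders sum to 3 (valence 4) → 1 H
  atom 7: I (halogen, monovalent) → 0 H
  atom 8: C, bond orders sum to 3 (valence 4) → 1 H
  atom 9: O, bond orders sum to 2 (valence 2) → 0 H
  atom 10: C, bond orders sum to 1 (valence 4) → 3 H
Totals → C:6, H:9, Cl:1, I:2, O:1.

C6H9ClI2O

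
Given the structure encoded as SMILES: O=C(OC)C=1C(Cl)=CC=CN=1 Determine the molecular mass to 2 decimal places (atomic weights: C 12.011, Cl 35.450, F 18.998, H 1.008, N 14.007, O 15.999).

171.58 g/mol

First, the molecular formula is C7H6ClNO2 (counting implicit H from valence).
  C: 7 × 12.011 = 84.077
  Cl: 1 × 35.450 = 35.450
  H: 6 × 1.008 = 6.048
  N: 1 × 14.007 = 14.007
  O: 2 × 15.999 = 31.998
Sum: 7×12.011 + 1×35.450 + 6×1.008 + 1×14.007 + 2×15.999 = 171.580 → 171.58 g/mol.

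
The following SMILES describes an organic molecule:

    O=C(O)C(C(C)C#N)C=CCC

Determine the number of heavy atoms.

12

Every atom symbol written in the SMILES (organic subset) is one heavy atom; implicit H are not written.
Heavy atoms by element → C:9, N:1, O:2.
Total: 12.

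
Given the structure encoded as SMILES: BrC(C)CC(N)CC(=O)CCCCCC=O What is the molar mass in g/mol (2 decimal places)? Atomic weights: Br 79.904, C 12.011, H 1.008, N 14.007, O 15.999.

First, the molecular formula is C12H22BrNO2 (counting implicit H from valence).
  Br: 1 × 79.904 = 79.904
  C: 12 × 12.011 = 144.132
  H: 22 × 1.008 = 22.176
  N: 1 × 14.007 = 14.007
  O: 2 × 15.999 = 31.998
Sum: 1×79.904 + 12×12.011 + 22×1.008 + 1×14.007 + 2×15.999 = 292.217 → 292.22 g/mol.

292.22 g/mol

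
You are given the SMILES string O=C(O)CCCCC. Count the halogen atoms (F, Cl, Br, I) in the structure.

0

Scan the SMILES for the halogen motif — none present.
Groups that are present: 1 carboxylic acid.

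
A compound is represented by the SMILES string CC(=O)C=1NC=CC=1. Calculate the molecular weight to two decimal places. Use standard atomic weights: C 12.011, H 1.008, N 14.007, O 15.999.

First, the molecular formula is C6H7NO (counting implicit H from valence).
  C: 6 × 12.011 = 72.066
  H: 7 × 1.008 = 7.056
  N: 1 × 14.007 = 14.007
  O: 1 × 15.999 = 15.999
Sum: 6×12.011 + 7×1.008 + 1×14.007 + 1×15.999 = 109.128 → 109.13 g/mol.

109.13 g/mol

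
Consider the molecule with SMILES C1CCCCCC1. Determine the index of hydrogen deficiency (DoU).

1

Molecular formula: C7H14.
DoU = (2C + 2 + N − H − X) / 2, where X is the halogen count and O/S are ignored.
    = (2·7 + 2 + 0 − 14 − 0) / 2 = 2 / 2 = 1.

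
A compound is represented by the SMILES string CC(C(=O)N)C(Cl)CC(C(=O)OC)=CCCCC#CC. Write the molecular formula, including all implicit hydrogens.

C15H22ClNO3

Walk through each heavy atom and fill implicit hydrogens from standard valence (C 4, N 3, O 2, S 2, halogen 1):
  atom 1: C, bond orders sum to 1 (valence 4) → 3 H
  atom 2: C, bond orders sum to 3 (valence 4) → 1 H
  atom 3: C, bond orders sum to 4 (valence 4) → 0 H
  atom 4: O, bond orders sum to 2 (valence 2) → 0 H
  atom 5: N, bond orders sum to 1 (valence 3) → 2 H
  atom 6: C, bond orders sum to 3 (valence 4) → 1 H
  atom 7: Cl (halogen, monovalent) → 0 H
  atom 8: C, bond orders sum to 2 (valence 4) → 2 H
  atom 9: C, bond orders sum to 4 (valence 4) → 0 H
  atom 10: C, bond orders sum to 4 (valence 4) → 0 H
  atom 11: O, bond orders sum to 2 (valence 2) → 0 H
  atom 12: O, bond orders sum to 2 (valence 2) → 0 H
  atom 13: C, bond orders sum to 1 (valence 4) → 3 H
  atom 14: C, bond orders sum to 3 (valence 4) → 1 H
  atom 15: C, bond orders sum to 2 (valence 4) → 2 H
  atom 16: C, bond orders sum to 2 (valence 4) → 2 H
  atom 17: C, bond orders sum to 2 (valence 4) → 2 H
  atom 18: C, bond orders sum to 4 (valence 4) → 0 H
  atom 19: C, bond orders sum to 4 (valence 4) → 0 H
  atom 20: C, bond orders sum to 1 (valence 4) → 3 H
Totals → C:15, H:22, Cl:1, N:1, O:3.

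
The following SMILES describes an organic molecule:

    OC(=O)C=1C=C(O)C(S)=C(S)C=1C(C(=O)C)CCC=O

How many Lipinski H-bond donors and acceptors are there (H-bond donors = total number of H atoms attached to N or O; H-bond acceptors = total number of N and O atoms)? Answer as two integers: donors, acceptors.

Donors: find every N or O and count the H atoms it carries.
  atom 1 (O): bond orders sum to 1 → 1 H
  atom 3 (O): bond orders sum to 2 → 0 H
  atom 7 (O): bond orders sum to 1 → 1 H
  atom 15 (O): bond orders sum to 2 → 0 H
  atom 20 (O): bond orders sum to 2 → 0 H
Lipinski HBD = 2.
Acceptors: N atoms = 0, O atoms = 5 → HBA = 5.

2, 5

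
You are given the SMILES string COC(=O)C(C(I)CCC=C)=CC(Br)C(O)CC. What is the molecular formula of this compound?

Walk through each heavy atom and fill implicit hydrogens from standard valence (C 4, N 3, O 2, S 2, halogen 1):
  atom 1: C, bond orders sum to 1 (valence 4) → 3 H
  atom 2: O, bond orders sum to 2 (valence 2) → 0 H
  atom 3: C, bond orders sum to 4 (valence 4) → 0 H
  atom 4: O, bond orders sum to 2 (valence 2) → 0 H
  atom 5: C, bond orders sum to 4 (valence 4) → 0 H
  atom 6: C, bond orders sum to 3 (valence 4) → 1 H
  atom 7: I (halogen, monovalent) → 0 H
  atom 8: C, bond orders sum to 2 (valence 4) → 2 H
  atom 9: C, bond orders sum to 2 (valence 4) → 2 H
  atom 10: C, bond orders sum to 3 (valence 4) → 1 H
  atom 11: C, bond orders sum to 2 (valence 4) → 2 H
  atom 12: C, bond orders sum to 3 (valence 4) → 1 H
  atom 13: C, bond orders sum to 3 (valence 4) → 1 H
  atom 14: Br (halogen, monovalent) → 0 H
  atom 15: C, bond orders sum to 3 (valence 4) → 1 H
  atom 16: O, bond orders sum to 1 (valence 2) → 1 H
  atom 17: C, bond orders sum to 2 (valence 4) → 2 H
  atom 18: C, bond orders sum to 1 (valence 4) → 3 H
Totals → C:13, H:20, Br:1, I:1, O:3.
In Hill order: C13H20BrIO3.

C13H20BrIO3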